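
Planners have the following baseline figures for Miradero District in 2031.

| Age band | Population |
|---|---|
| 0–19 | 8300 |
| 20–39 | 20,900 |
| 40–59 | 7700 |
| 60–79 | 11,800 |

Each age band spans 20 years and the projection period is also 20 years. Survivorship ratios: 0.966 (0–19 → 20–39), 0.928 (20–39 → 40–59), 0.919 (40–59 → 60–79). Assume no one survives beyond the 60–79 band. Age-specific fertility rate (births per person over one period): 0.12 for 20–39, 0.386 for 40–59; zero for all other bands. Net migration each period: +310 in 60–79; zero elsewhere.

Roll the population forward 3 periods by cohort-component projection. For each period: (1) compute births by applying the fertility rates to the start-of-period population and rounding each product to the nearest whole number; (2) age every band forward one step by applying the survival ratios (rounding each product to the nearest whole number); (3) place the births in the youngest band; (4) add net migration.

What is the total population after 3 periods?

Period 1.
Births: 20900 * 0.12 = 2508, 7700 * 0.386 = 2972 — total 5480
20–39: 8300 * 0.966 = 8018
40–59: 20900 * 0.928 = 19395
60–79: 7700 * 0.919 = 7076
Net migration: 60–79 + 310 → 7386
Population now: 0–19=5480, 20–39=8018, 40–59=19395, 60–79=7386
Period 2.
Births: 8018 * 0.12 = 962, 19395 * 0.386 = 7486 — total 8448
20–39: 5480 * 0.966 = 5294
40–59: 8018 * 0.928 = 7441
60–79: 19395 * 0.919 = 17824
Net migration: 60–79 + 310 → 18134
Population now: 0–19=8448, 20–39=5294, 40–59=7441, 60–79=18134
Period 3.
Births: 5294 * 0.12 = 635, 7441 * 0.386 = 2872 — total 3507
20–39: 8448 * 0.966 = 8161
40–59: 5294 * 0.928 = 4913
60–79: 7441 * 0.919 = 6838
Net migration: 60–79 + 310 → 7148
Population now: 0–19=3507, 20–39=8161, 40–59=4913, 60–79=7148
Total after period 3: 3507 + 8161 + 4913 + 7148 = 23729

23729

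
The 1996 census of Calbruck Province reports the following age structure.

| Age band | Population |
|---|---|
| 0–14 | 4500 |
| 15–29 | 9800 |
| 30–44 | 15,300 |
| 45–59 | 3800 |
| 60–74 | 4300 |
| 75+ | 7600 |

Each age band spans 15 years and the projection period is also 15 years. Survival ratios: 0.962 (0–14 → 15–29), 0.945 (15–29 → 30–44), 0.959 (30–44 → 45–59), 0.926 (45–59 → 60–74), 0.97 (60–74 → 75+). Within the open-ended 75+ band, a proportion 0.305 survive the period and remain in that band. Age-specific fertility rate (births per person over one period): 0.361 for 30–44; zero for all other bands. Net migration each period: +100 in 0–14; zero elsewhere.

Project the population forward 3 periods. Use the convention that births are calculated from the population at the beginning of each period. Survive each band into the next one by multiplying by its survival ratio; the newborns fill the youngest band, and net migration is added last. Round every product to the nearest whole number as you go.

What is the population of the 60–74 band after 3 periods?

8224

Period 1.
Births: 15300 × 0.361 = 5523
15–29: 4500 × 0.962 = 4329
30–44: 9800 × 0.945 = 9261
45–59: 15300 × 0.959 = 14673
60–74: 3800 × 0.926 = 3519
75+: 4300 × 0.97 + 7600 × 0.305 = 4171 + 2318 = 6489
Net migration: 0–14 + 100 → 5623
End of period: [5623, 4329, 9261, 14673, 3519, 6489]
Period 2.
Births: 9261 × 0.361 = 3343
15–29: 5623 × 0.962 = 5409
30–44: 4329 × 0.945 = 4091
45–59: 9261 × 0.959 = 8881
60–74: 14673 × 0.926 = 13587
75+: 3519 × 0.97 + 6489 × 0.305 = 3413 + 1979 = 5392
Net migration: 0–14 + 100 → 3443
End of period: [3443, 5409, 4091, 8881, 13587, 5392]
Period 3.
Births: 4091 × 0.361 = 1477
15–29: 3443 × 0.962 = 3312
30–44: 5409 × 0.945 = 5112
45–59: 4091 × 0.959 = 3923
60–74: 8881 × 0.926 = 8224
75+: 13587 × 0.97 + 5392 × 0.305 = 13179 + 1645 = 14824
Net migration: 0–14 + 100 → 1577
End of period: [1577, 3312, 5112, 3923, 8224, 14824]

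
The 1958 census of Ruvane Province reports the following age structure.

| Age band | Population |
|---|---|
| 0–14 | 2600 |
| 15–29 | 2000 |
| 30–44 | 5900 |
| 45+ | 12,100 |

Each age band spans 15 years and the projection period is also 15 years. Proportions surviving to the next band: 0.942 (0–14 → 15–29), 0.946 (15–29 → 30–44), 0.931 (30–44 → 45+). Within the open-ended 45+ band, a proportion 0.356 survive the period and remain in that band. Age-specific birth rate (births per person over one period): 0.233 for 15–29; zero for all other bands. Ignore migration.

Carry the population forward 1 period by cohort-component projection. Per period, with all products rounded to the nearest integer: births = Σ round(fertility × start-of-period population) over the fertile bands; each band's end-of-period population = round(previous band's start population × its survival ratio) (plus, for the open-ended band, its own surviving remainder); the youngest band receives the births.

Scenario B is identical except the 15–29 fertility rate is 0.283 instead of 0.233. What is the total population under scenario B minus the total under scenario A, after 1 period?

100

(Bands numbered youngest = 1 to oldest = 4.)
Period 1.
Births: 2000 × 0.233 = 466
Band 2: 2600 × 0.942 = 2449
Band 3: 2000 × 0.946 = 1892
Band 4: 5900 × 0.931 + 12100 × 0.356 = 5493 + 4308 = 9801
End of period: [466, 2449, 1892, 9801]
Scenario A total after 1 period: 14608
Scenario B projection —
Period 1.
Births: 2000 × 0.283 = 566
Band 2: 2600 × 0.942 = 2449
Band 3: 2000 × 0.946 = 1892
Band 4: 5900 × 0.931 + 12100 × 0.356 = 5493 + 4308 = 9801
End of period: [566, 2449, 1892, 9801]
Scenario B total after 1 period: 14708
Difference B − A = 14708 − 14608 = 100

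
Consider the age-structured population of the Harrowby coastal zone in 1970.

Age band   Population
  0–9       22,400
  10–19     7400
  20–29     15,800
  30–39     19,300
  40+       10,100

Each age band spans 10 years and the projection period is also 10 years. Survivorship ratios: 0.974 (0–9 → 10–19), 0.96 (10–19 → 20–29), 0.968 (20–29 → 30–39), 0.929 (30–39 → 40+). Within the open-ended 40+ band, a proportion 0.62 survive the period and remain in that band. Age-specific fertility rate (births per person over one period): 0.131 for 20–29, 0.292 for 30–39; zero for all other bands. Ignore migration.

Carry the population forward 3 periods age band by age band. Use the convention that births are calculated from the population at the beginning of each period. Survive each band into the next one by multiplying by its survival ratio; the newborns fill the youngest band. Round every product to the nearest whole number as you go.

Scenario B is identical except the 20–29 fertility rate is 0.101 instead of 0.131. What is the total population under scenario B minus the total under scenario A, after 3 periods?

(Bands numbered youngest = 1 to oldest = 5.)
After projecting period 1:
Births: 15800 × 0.131 = 2070, 19300 × 0.292 = 5636 → 7706
Band 2: 22400 × 0.974 = 21818
Band 3: 7400 × 0.96 = 7104
Band 4: 15800 × 0.968 = 15294
Band 5: 19300 × 0.929 + 10100 × 0.62 = 17930 + 6262 = 24192
Population now: 0–9=7706, 10–19=21818, 20–29=7104, 30–39=15294, 40+=24192
After projecting period 2:
Births: 7104 × 0.131 = 931, 15294 × 0.292 = 4466 → 5397
Band 2: 7706 × 0.974 = 7506
Band 3: 21818 × 0.96 = 20945
Band 4: 7104 × 0.968 = 6877
Band 5: 15294 × 0.929 + 24192 × 0.62 = 14208 + 14999 = 29207
Population now: 0–9=5397, 10–19=7506, 20–29=20945, 30–39=6877, 40+=29207
After projecting period 3:
Births: 20945 × 0.131 = 2744, 6877 × 0.292 = 2008 → 4752
Band 2: 5397 × 0.974 = 5257
Band 3: 7506 × 0.96 = 7206
Band 4: 20945 × 0.968 = 20275
Band 5: 6877 × 0.929 + 29207 × 0.62 = 6389 + 18108 = 24497
Population now: 0–9=4752, 10–19=5257, 20–29=7206, 30–39=20275, 40+=24497
Scenario A total after 3 periods: 61987
Scenario B projection —
After projecting period 1:
Births: 15800 × 0.101 = 1596, 19300 × 0.292 = 5636 → 7232
Band 2: 22400 × 0.974 = 21818
Band 3: 7400 × 0.96 = 7104
Band 4: 15800 × 0.968 = 15294
Band 5: 19300 × 0.929 + 10100 × 0.62 = 17930 + 6262 = 24192
Population now: 0–9=7232, 10–19=21818, 20–29=7104, 30–39=15294, 40+=24192
After projecting period 2:
Births: 7104 × 0.101 = 718, 15294 × 0.292 = 4466 → 5184
Band 2: 7232 × 0.974 = 7044
Band 3: 21818 × 0.96 = 20945
Band 4: 7104 × 0.968 = 6877
Band 5: 15294 × 0.929 + 24192 × 0.62 = 14208 + 14999 = 29207
Population now: 0–9=5184, 10–19=7044, 20–29=20945, 30–39=6877, 40+=29207
After projecting period 3:
Births: 20945 × 0.101 = 2115, 6877 × 0.292 = 2008 → 4123
Band 2: 5184 × 0.974 = 5049
Band 3: 7044 × 0.96 = 6762
Band 4: 20945 × 0.968 = 20275
Band 5: 6877 × 0.929 + 29207 × 0.62 = 6389 + 18108 = 24497
Population now: 0–9=4123, 10–19=5049, 20–29=6762, 30–39=20275, 40+=24497
Scenario B total after 3 periods: 60706
Difference B − A = 60706 − 61987 = -1281

-1281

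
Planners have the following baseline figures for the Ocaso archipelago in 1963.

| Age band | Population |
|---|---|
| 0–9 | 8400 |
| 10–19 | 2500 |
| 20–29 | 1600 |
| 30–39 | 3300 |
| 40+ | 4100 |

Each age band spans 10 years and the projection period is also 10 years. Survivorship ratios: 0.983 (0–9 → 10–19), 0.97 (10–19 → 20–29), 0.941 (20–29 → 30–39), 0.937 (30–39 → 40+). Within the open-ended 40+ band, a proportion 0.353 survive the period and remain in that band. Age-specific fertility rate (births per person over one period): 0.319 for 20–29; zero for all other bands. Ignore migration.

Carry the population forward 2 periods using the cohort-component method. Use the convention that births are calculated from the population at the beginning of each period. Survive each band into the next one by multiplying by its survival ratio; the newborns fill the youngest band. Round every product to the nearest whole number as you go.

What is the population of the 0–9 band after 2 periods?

— Period 1 —
Births: 1600 * 0.319 = 510
10–19: 8400 * 0.983 = 8257
20–29: 2500 * 0.97 = 2425
30–39: 1600 * 0.941 = 1506
40+: 3300 * 0.937 + 4100 * 0.353 = 3092 + 1447 = 4539
→ [510, 8257, 2425, 1506, 4539]
— Period 2 —
Births: 2425 * 0.319 = 774
10–19: 510 * 0.983 = 501
20–29: 8257 * 0.97 = 8009
30–39: 2425 * 0.941 = 2282
40+: 1506 * 0.937 + 4539 * 0.353 = 1411 + 1602 = 3013
→ [774, 501, 8009, 2282, 3013]

774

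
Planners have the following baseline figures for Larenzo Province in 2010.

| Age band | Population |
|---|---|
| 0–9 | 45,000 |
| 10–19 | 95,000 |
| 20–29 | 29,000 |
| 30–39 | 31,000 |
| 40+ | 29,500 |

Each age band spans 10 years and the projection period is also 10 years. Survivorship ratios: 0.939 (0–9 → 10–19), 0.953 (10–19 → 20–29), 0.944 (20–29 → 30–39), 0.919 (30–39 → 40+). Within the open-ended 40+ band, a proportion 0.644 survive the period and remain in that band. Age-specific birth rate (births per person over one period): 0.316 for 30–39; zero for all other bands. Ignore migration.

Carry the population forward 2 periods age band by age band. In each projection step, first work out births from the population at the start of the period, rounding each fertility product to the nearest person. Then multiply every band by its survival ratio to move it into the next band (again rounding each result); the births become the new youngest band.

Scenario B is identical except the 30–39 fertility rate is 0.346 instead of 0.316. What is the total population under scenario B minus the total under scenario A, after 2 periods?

1695

— Period 1 —
Births: 31000 * 0.316 = 9796
10–19: 45000 * 0.939 = 42255
20–29: 95000 * 0.953 = 90535
30–39: 29000 * 0.944 = 27376
40+: 31000 * 0.919 + 29500 * 0.644 = 28489 + 18998 = 47487
→ [9796, 42255, 90535, 27376, 47487]
— Period 2 —
Births: 27376 * 0.316 = 8651
10–19: 9796 * 0.939 = 9198
20–29: 42255 * 0.953 = 40269
30–39: 90535 * 0.944 = 85465
40+: 27376 * 0.919 + 47487 * 0.644 = 25159 + 30582 = 55741
→ [8651, 9198, 40269, 85465, 55741]
Scenario A total after 2 periods: 199324
Scenario B projection —
— Period 1 —
Births: 31000 * 0.346 = 10726
10–19: 45000 * 0.939 = 42255
20–29: 95000 * 0.953 = 90535
30–39: 29000 * 0.944 = 27376
40+: 31000 * 0.919 + 29500 * 0.644 = 28489 + 18998 = 47487
→ [10726, 42255, 90535, 27376, 47487]
— Period 2 —
Births: 27376 * 0.346 = 9472
10–19: 10726 * 0.939 = 10072
20–29: 42255 * 0.953 = 40269
30–39: 90535 * 0.944 = 85465
40+: 27376 * 0.919 + 47487 * 0.644 = 25159 + 30582 = 55741
→ [9472, 10072, 40269, 85465, 55741]
Scenario B total after 2 periods: 201019
Difference B − A = 201019 − 199324 = 1695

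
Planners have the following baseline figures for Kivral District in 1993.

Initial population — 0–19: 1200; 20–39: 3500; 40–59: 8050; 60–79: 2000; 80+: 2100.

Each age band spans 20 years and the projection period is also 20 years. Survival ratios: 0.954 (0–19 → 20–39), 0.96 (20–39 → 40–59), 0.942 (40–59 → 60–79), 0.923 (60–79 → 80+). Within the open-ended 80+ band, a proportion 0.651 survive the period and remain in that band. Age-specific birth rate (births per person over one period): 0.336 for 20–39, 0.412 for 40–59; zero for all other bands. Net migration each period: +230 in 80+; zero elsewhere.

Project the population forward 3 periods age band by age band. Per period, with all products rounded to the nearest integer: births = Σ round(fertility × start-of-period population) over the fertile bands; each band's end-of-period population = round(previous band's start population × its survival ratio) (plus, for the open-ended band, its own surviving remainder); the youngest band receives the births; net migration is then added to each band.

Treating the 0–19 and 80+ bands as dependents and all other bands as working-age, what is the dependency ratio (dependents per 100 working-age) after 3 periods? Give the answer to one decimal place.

[period 1]
Births: 3500 × 0.336 = 1176 ; 8050 × 0.412 = 3317 ⇒ total 4493
20–39: 1200 × 0.954 = 1145
40–59: 3500 × 0.96 = 3360
60–79: 8050 × 0.942 = 7583
80+: 2000 × 0.923 + 2100 × 0.651 = 1846 + 1367 = 3213
Net migration: 80+ + 230 → 3443
End of period: [4493, 1145, 3360, 7583, 3443]
[period 2]
Births: 1145 × 0.336 = 385 ; 3360 × 0.412 = 1384 ⇒ total 1769
20–39: 4493 × 0.954 = 4286
40–59: 1145 × 0.96 = 1099
60–79: 3360 × 0.942 = 3165
80+: 7583 × 0.923 + 3443 × 0.651 = 6999 + 2241 = 9240
Net migration: 80+ + 230 → 9470
End of period: [1769, 4286, 1099, 3165, 9470]
[period 3]
Births: 4286 × 0.336 = 1440 ; 1099 × 0.412 = 453 ⇒ total 1893
20–39: 1769 × 0.954 = 1688
40–59: 4286 × 0.96 = 4115
60–79: 1099 × 0.942 = 1035
80+: 3165 × 0.923 + 9470 × 0.651 = 2921 + 6165 = 9086
Net migration: 80+ + 230 → 9316
End of period: [1893, 1688, 4115, 1035, 9316]
Dependents (band 0–19 + band 80+) = 1893 + 9316 = 11209; working-age = 6838; ratio = 11209/6838 × 100 = 163.9

163.9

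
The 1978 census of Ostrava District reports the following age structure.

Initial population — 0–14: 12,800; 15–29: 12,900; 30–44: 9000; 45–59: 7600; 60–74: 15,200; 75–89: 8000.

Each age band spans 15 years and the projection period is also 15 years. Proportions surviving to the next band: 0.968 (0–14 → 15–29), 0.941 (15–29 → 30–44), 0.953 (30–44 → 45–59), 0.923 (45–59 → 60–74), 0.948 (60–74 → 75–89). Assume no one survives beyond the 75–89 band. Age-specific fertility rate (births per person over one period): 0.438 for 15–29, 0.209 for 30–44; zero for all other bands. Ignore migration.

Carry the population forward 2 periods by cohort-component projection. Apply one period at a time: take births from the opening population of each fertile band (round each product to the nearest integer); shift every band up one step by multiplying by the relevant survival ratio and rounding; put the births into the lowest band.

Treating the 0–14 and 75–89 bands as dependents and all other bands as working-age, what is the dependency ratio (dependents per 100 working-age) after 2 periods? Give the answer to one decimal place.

Let band 1 be 0–14 through band 6 = 75–89.
[period 1]
Births: 12900 × 0.438 = 5650, 9000 × 0.209 = 1881 — total 7531
Band 2: 12800 × 0.968 = 12390
Band 3: 12900 × 0.941 = 12139
Band 4: 9000 × 0.953 = 8577
Band 5: 7600 × 0.923 = 7015
Band 6: 15200 × 0.948 = 14410
→ [7531, 12390, 12139, 8577, 7015, 14410]
[period 2]
Births: 12390 × 0.438 = 5427, 12139 × 0.209 = 2537 — total 7964
Band 2: 7531 × 0.968 = 7290
Band 3: 12390 × 0.941 = 11659
Band 4: 12139 × 0.953 = 11568
Band 5: 8577 × 0.923 = 7917
Band 6: 7015 × 0.948 = 6650
→ [7964, 7290, 11659, 11568, 7917, 6650]
Dependents (band 0–14 + band 75–89) = 7964 + 6650 = 14614; working-age = 38434; ratio = 14614/38434 × 100 = 38.0

38.0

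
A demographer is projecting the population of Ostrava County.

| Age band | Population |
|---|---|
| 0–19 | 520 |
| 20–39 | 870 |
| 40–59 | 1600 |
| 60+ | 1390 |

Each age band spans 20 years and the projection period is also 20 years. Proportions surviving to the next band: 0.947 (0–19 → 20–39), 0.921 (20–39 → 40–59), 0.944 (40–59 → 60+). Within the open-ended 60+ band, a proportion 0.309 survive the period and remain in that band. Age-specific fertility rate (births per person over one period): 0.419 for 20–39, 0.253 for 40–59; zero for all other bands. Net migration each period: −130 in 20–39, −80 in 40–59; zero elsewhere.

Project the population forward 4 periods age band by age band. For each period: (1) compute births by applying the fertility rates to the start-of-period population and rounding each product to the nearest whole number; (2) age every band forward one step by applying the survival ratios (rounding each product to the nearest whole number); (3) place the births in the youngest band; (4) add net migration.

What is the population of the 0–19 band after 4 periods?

Call the groups 1 to 4, youngest first.
[period 1]
Births: 870 × 0.419 = 365 ; 1600 × 0.253 = 405 ⇒ total 770
Group 2: 520 × 0.947 = 492
Group 3: 870 × 0.921 = 801
Group 4: 1600 × 0.944 + 1390 × 0.309 = 1510 + 430 = 1940
Net migration: Group 2 − 130 → 362; Group 3 − 80 → 721
End of period: [770, 362, 721, 1940]
[period 2]
Births: 362 × 0.419 = 152 ; 721 × 0.253 = 182 ⇒ total 334
Group 2: 770 × 0.947 = 729
Group 3: 362 × 0.921 = 333
Group 4: 721 × 0.944 + 1940 × 0.309 = 681 + 599 = 1280
Net migration: Group 2 − 130 → 599; Group 3 − 80 → 253
End of period: [334, 599, 253, 1280]
[period 3]
Births: 599 × 0.419 = 251 ; 253 × 0.253 = 64 ⇒ total 315
Group 2: 334 × 0.947 = 316
Group 3: 599 × 0.921 = 552
Group 4: 253 × 0.944 + 1280 × 0.309 = 239 + 396 = 635
Net migration: Group 2 − 130 → 186; Group 3 − 80 → 472
End of period: [315, 186, 472, 635]
[period 4]
Births: 186 × 0.419 = 78 ; 472 × 0.253 = 119 ⇒ total 197
Group 2: 315 × 0.947 = 298
Group 3: 186 × 0.921 = 171
Group 4: 472 × 0.944 + 635 × 0.309 = 446 + 196 = 642
Net migration: Group 2 − 130 → 168; Group 3 − 80 → 91
End of period: [197, 168, 91, 642]

197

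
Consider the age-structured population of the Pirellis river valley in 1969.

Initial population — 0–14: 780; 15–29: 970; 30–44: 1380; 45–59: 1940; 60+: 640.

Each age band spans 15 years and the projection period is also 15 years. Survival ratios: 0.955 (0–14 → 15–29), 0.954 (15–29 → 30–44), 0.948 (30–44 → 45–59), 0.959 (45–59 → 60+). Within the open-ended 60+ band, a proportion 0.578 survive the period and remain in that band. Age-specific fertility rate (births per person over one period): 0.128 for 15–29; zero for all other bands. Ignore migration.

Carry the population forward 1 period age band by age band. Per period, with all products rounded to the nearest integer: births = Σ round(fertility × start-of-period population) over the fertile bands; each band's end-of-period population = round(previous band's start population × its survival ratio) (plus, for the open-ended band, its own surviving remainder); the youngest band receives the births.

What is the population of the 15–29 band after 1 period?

745

Call the bands 1 to 5, youngest first.
[period 1]
Births: 970 × 0.128 = 124
Band 2: 780 × 0.955 = 745
Band 3: 970 × 0.954 = 925
Band 4: 1380 × 0.948 = 1308
Band 5: 1940 × 0.959 + 640 × 0.578 = 1860 + 370 = 2230
Giving 124 / 745 / 925 / 1308 / 2230.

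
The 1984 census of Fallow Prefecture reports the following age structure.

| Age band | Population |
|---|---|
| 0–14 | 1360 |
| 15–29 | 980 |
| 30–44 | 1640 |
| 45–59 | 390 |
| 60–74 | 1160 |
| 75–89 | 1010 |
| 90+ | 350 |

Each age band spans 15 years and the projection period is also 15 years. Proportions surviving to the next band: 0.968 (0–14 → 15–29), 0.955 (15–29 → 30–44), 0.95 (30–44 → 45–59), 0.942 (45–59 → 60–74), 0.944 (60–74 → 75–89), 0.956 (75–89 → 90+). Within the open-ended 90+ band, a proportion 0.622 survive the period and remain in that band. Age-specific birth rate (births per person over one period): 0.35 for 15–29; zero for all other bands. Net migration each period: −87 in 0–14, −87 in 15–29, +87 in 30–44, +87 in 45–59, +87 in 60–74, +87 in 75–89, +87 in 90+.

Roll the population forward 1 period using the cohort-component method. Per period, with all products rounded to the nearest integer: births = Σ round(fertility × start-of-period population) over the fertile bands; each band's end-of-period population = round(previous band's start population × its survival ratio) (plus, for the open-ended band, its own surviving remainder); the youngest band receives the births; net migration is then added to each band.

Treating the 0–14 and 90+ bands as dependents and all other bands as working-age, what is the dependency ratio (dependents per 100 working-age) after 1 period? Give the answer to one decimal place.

27.6

— Period 1 —
Births: 980 × 0.35 = 343
15–29: 1360 × 0.968 = 1316
30–44: 980 × 0.955 = 936
45–59: 1640 × 0.95 = 1558
60–74: 390 × 0.942 = 367
75–89: 1160 × 0.944 = 1095
90+: 1010 × 0.956 + 350 × 0.622 = 966 + 218 = 1184
Net migration: 0–14 − 87 → 256; 15–29 − 87 → 1229; 30–44 + 87 → 1023; 45–59 + 87 → 1645; 60–74 + 87 → 454; 75–89 + 87 → 1182; 90+ + 87 → 1271
Population now: 0–14=256, 15–29=1229, 30–44=1023, 45–59=1645, 60–74=454, 75–89=1182, 90+=1271
Dependents (band 0–14 + band 90+) = 256 + 1271 = 1527; working-age = 5533; ratio = 1527/5533 × 100 = 27.6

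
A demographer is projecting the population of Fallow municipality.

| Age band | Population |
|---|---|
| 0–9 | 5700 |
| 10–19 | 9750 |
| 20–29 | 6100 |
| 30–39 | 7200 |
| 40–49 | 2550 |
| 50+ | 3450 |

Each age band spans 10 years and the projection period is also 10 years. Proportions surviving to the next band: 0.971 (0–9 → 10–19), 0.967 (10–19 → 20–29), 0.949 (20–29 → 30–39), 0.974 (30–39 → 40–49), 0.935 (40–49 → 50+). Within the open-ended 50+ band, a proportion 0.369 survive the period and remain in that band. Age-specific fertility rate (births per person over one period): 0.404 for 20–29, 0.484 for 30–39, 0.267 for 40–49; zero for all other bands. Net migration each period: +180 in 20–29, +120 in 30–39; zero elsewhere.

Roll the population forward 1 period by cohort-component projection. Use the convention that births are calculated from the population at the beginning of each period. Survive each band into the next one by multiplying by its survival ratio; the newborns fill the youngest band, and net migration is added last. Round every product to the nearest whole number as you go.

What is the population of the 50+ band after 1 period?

Let group 1 be 0–9 through group 6 = 50+.
Period 1.
Births: 6100 × 0.404 = 2464, 7200 × 0.484 = 3485, 2550 × 0.267 = 681 → 6630
Group 2: 5700 × 0.971 = 5535
Group 3: 9750 × 0.967 = 9428
Group 4: 6100 × 0.949 = 5789
Group 5: 7200 × 0.974 = 7013
Group 6: 2550 × 0.935 + 3450 × 0.369 = 2384 + 1273 = 3657
Net migration: Group 3 + 180 → 9608; Group 4 + 120 → 5909
Giving 6630 / 5535 / 9608 / 5909 / 7013 / 3657.

3657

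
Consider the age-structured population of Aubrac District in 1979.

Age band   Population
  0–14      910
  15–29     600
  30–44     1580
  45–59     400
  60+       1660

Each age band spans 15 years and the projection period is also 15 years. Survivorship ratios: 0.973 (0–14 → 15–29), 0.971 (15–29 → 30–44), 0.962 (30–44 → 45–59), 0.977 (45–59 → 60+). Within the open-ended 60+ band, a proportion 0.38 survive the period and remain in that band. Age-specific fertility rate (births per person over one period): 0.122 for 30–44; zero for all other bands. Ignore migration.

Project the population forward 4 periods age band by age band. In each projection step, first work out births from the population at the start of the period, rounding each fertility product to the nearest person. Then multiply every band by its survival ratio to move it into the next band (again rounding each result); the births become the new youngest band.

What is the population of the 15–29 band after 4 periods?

(Groups numbered youngest = 1 to oldest = 5.)
After projecting period 1:
Births: 1580 × 0.122 = 193
Group 2: 910 × 0.973 = 885
Group 3: 600 × 0.971 = 583
Group 4: 1580 × 0.962 = 1520
Group 5: 400 × 0.977 + 1660 × 0.38 = 391 + 631 = 1022
Giving 193 / 885 / 583 / 1520 / 1022.
After projecting period 2:
Births: 583 × 0.122 = 71
Group 2: 193 × 0.973 = 188
Group 3: 885 × 0.971 = 859
Group 4: 583 × 0.962 = 561
Group 5: 1520 × 0.977 + 1022 × 0.38 = 1485 + 388 = 1873
Giving 71 / 188 / 859 / 561 / 1873.
After projecting period 3:
Births: 859 × 0.122 = 105
Group 2: 71 × 0.973 = 69
Group 3: 188 × 0.971 = 183
Group 4: 859 × 0.962 = 826
Group 5: 561 × 0.977 + 1873 × 0.38 = 548 + 712 = 1260
Giving 105 / 69 / 183 / 826 / 1260.
After projecting period 4:
Births: 183 × 0.122 = 22
Group 2: 105 × 0.973 = 102
Group 3: 69 × 0.971 = 67
Group 4: 183 × 0.962 = 176
Group 5: 826 × 0.977 + 1260 × 0.38 = 807 + 479 = 1286
Giving 22 / 102 / 67 / 176 / 1286.

102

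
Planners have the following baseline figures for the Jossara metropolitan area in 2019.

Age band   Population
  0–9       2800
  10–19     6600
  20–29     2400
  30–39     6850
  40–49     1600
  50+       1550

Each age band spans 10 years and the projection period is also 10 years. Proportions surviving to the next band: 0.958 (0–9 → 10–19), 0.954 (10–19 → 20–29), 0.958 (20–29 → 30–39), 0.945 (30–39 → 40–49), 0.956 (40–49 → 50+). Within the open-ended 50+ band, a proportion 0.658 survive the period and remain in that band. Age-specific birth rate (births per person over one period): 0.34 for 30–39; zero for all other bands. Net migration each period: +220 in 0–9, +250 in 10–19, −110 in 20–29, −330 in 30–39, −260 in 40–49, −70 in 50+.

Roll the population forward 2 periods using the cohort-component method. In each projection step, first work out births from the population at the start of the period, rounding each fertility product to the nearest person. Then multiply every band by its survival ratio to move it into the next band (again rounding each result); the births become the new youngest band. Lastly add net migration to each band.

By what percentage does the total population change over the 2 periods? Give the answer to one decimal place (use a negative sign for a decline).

Period 1.
Births: 6850 × 0.34 = 2329
10–19: 2800 × 0.958 = 2682
20–29: 6600 × 0.954 = 6296
30–39: 2400 × 0.958 = 2299
40–49: 6850 × 0.945 = 6473
50+: 1600 × 0.956 + 1550 × 0.658 = 1530 + 1020 = 2550
Net migration: 0–9 + 220 → 2549; 10–19 + 250 → 2932; 20–29 − 110 → 6186; 30–39 − 330 → 1969; 40–49 − 260 → 6213; 50+ − 70 → 2480
End of period: [2549, 2932, 6186, 1969, 6213, 2480]
Period 2.
Births: 1969 × 0.34 = 669
10–19: 2549 × 0.958 = 2442
20–29: 2932 × 0.954 = 2797
30–39: 6186 × 0.958 = 5926
40–49: 1969 × 0.945 = 1861
50+: 6213 × 0.956 + 2480 × 0.658 = 5940 + 1632 = 7572
Net migration: 0–9 + 220 → 889; 10–19 + 250 → 2692; 20–29 − 110 → 2687; 30–39 − 330 → 5596; 40–49 − 260 → 1601; 50+ − 70 → 7502
End of period: [889, 2692, 2687, 5596, 1601, 7502]
Total: 21800 → 20967; change = -833; percentage change = -3.8%

-3.8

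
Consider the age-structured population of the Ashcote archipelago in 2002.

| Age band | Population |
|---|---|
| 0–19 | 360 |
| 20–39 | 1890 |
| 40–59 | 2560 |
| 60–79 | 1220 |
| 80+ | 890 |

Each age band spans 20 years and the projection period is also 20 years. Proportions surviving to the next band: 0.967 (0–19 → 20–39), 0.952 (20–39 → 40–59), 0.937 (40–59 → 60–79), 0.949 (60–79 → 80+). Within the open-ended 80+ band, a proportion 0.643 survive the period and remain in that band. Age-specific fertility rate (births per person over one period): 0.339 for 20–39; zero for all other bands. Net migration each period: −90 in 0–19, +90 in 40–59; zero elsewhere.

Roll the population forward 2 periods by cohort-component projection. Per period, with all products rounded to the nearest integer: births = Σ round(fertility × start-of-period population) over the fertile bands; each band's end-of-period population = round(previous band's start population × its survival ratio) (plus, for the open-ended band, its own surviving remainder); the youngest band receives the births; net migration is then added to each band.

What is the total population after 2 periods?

6141

Let band 1 be 0–19 through band 5 = 80+.
Period 1:
Births: 1890 * 0.339 = 641
Band 2: 360 * 0.967 = 348
Band 3: 1890 * 0.952 = 1799
Band 4: 2560 * 0.937 = 2399
Band 5: 1220 * 0.949 + 890 * 0.643 = 1158 + 572 = 1730
Net migration: Band 1 − 90 → 551; Band 3 + 90 → 1889
Population now: 0–19=551, 20–39=348, 40–59=1889, 60–79=2399, 80+=1730
Period 2:
Births: 348 * 0.339 = 118
Band 2: 551 * 0.967 = 533
Band 3: 348 * 0.952 = 331
Band 4: 1889 * 0.937 = 1770
Band 5: 2399 * 0.949 + 1730 * 0.643 = 2277 + 1112 = 3389
Net migration: Band 1 − 90 → 28; Band 3 + 90 → 421
Population now: 0–19=28, 20–39=533, 40–59=421, 60–79=1770, 80+=3389
Total after period 2: 28 + 533 + 421 + 1770 + 3389 = 6141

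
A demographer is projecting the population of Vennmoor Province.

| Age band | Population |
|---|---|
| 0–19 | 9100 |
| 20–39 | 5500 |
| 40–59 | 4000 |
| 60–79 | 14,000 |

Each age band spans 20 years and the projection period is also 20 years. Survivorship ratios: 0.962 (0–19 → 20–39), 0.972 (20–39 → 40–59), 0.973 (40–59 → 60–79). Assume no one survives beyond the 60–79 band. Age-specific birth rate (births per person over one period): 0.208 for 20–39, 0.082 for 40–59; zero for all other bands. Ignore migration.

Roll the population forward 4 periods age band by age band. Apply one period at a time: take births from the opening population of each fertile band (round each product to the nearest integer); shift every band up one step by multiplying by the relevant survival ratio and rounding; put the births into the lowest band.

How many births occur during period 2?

Call the bands 1 to 4, youngest first.
Period 1:
Births: 5500 * 0.208 = 1144  |  4000 * 0.082 = 328 ⇒ total 1472
Band 2: 9100 * 0.962 = 8754
Band 3: 5500 * 0.972 = 5346
Band 4: 4000 * 0.973 = 3892
End of period: [1472, 8754, 5346, 3892]
Period 2:
Births: 8754 * 0.208 = 1821  |  5346 * 0.082 = 438 ⇒ total 2259
Band 2: 1472 * 0.962 = 1416
Band 3: 8754 * 0.972 = 8509
Band 4: 5346 * 0.973 = 5202
End of period: [2259, 1416, 8509, 5202]

2259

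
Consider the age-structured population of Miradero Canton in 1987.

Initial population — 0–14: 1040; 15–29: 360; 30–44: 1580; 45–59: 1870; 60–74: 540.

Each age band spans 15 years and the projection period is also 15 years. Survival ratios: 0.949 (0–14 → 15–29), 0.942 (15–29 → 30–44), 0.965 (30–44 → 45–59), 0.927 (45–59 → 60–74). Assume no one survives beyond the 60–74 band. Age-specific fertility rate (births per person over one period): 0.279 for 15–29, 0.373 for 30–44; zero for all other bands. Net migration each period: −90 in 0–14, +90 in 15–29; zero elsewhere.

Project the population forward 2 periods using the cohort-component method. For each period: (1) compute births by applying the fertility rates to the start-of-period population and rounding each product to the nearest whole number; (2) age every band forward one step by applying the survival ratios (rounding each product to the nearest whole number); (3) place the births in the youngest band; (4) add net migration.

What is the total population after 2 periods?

Call the bands 1 to 5, youngest first.
Period 1.
Births: 360 × 0.279 = 100 ; 1580 × 0.373 = 589 → total 689
Band 2: 1040 × 0.949 = 987
Band 3: 360 × 0.942 = 339
Band 4: 1580 × 0.965 = 1525
Band 5: 1870 × 0.927 = 1733
Net migration: Band 1 − 90 → 599; Band 2 + 90 → 1077
Population now: 0–14=599, 15–29=1077, 30–44=339, 45–59=1525, 60–74=1733
Period 2.
Births: 1077 × 0.279 = 300 ; 339 × 0.373 = 126 → total 426
Band 2: 599 × 0.949 = 568
Band 3: 1077 × 0.942 = 1015
Band 4: 339 × 0.965 = 327
Band 5: 1525 × 0.927 = 1414
Net migration: Band 1 − 90 → 336; Band 2 + 90 → 658
Population now: 0–14=336, 15–29=658, 30–44=1015, 45–59=327, 60–74=1414
Total after period 2: 336 + 658 + 1015 + 327 + 1414 = 3750

3750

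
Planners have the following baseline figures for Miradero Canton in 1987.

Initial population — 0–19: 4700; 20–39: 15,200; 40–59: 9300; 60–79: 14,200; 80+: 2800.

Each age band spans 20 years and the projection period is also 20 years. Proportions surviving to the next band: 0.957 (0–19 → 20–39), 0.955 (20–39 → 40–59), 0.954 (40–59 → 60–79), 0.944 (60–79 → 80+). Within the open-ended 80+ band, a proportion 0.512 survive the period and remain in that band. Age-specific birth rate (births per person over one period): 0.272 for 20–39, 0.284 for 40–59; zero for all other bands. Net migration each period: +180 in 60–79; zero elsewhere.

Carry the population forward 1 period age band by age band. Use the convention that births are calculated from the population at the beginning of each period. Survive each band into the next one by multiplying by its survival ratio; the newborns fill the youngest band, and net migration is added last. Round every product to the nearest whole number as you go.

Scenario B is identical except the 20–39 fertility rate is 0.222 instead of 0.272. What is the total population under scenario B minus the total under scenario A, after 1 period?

-760

Period 1:
Births: 15200 * 0.272 = 4134 ; 9300 * 0.284 = 2641 — total 6775
20–39: 4700 * 0.957 = 4498
40–59: 15200 * 0.955 = 14516
60–79: 9300 * 0.954 = 8872
80+: 14200 * 0.944 + 2800 * 0.512 = 13405 + 1434 = 14839
Net migration: 60–79 + 180 → 9052
→ [6775, 4498, 14516, 9052, 14839]
Scenario A total after 1 period: 49680
Scenario B projection —
Period 1:
Births: 15200 * 0.222 = 3374 ; 9300 * 0.284 = 2641 — total 6015
20–39: 4700 * 0.957 = 4498
40–59: 15200 * 0.955 = 14516
60–79: 9300 * 0.954 = 8872
80+: 14200 * 0.944 + 2800 * 0.512 = 13405 + 1434 = 14839
Net migration: 60–79 + 180 → 9052
→ [6015, 4498, 14516, 9052, 14839]
Scenario B total after 1 period: 48920
Difference B − A = 48920 − 49680 = -760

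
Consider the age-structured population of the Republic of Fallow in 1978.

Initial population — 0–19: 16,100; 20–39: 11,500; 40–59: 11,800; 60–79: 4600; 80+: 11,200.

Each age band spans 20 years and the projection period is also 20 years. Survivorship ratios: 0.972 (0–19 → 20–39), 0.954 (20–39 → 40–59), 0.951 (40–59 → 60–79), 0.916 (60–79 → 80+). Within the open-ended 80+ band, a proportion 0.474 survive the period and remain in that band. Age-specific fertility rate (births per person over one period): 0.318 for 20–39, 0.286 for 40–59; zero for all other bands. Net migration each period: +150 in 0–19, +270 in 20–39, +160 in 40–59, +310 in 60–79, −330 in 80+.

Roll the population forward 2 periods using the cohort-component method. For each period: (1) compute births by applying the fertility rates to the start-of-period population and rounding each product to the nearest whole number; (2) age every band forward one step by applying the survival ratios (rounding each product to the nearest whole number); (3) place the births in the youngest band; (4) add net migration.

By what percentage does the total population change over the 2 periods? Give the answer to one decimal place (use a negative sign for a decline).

(Bands numbered youngest = 1 to oldest = 5.)
[period 1]
Births: 11500 × 0.318 = 3657, 11800 × 0.286 = 3375 ⇒ total 7032
Band 2: 16100 × 0.972 = 15649
Band 3: 11500 × 0.954 = 10971
Band 4: 11800 × 0.951 = 11222
Band 5: 4600 × 0.916 + 11200 × 0.474 = 4214 + 5309 = 9523
Net migration: Band 1 + 150 → 7182; Band 2 + 270 → 15919; Band 3 + 160 → 11131; Band 4 + 310 → 11532; Band 5 − 330 → 9193
End of period: [7182, 15919, 11131, 11532, 9193]
[period 2]
Births: 15919 × 0.318 = 5062, 11131 × 0.286 = 3183 ⇒ total 8245
Band 2: 7182 × 0.972 = 6981
Band 3: 15919 × 0.954 = 15187
Band 4: 11131 × 0.951 = 10586
Band 5: 11532 × 0.916 + 9193 × 0.474 = 10563 + 4357 = 14920
Net migration: Band 1 + 150 → 8395; Band 2 + 270 → 7251; Band 3 + 160 → 15347; Band 4 + 310 → 10896; Band 5 − 330 → 14590
End of period: [8395, 7251, 15347, 10896, 14590]
Total: 55200 → 56479; change = 1279; percentage change = 2.3%

2.3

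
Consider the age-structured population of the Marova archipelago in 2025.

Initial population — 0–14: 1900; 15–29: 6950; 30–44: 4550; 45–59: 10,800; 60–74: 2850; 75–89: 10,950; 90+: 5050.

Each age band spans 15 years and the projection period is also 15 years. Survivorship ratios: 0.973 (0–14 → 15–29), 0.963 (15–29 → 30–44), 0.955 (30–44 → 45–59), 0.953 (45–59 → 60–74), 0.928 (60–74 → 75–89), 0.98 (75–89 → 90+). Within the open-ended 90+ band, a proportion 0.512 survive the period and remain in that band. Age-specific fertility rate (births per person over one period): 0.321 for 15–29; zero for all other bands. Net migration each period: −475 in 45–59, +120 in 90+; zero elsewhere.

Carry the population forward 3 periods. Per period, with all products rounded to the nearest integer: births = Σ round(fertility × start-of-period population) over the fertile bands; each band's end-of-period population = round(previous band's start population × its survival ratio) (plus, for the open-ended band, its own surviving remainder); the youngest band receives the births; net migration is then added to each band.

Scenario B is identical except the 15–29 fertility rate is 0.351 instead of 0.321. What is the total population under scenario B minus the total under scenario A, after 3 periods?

383

Numbering the groups 1..7 from youngest to oldest:
Period 1:
Births: 6950 × 0.321 = 2231
Group 2: 1900 × 0.973 = 1849
Group 3: 6950 × 0.963 = 6693
Group 4: 4550 × 0.955 = 4345
Group 5: 10800 × 0.953 = 10292
Group 6: 2850 × 0.928 = 2645
Group 7: 10950 × 0.98 + 5050 × 0.512 = 10731 + 2586 = 13317
Net migration: Group 4 − 475 → 3870; Group 7 + 120 → 13437
End of period: [2231, 1849, 6693, 3870, 10292, 2645, 13437]
Period 2:
Births: 1849 × 0.321 = 594
Group 2: 2231 × 0.973 = 2171
Group 3: 1849 × 0.963 = 1781
Group 4: 6693 × 0.955 = 6392
Group 5: 3870 × 0.953 = 3688
Group 6: 10292 × 0.928 = 9551
Group 7: 2645 × 0.98 + 13437 × 0.512 = 2592 + 6880 = 9472
Net migration: Group 4 − 475 → 5917; Group 7 + 120 → 9592
End of period: [594, 2171, 1781, 5917, 3688, 9551, 9592]
Period 3:
Births: 2171 × 0.321 = 697
Group 2: 594 × 0.973 = 578
Group 3: 2171 × 0.963 = 2091
Group 4: 1781 × 0.955 = 1701
Group 5: 5917 × 0.953 = 5639
Group 6: 3688 × 0.928 = 3422
Group 7: 9551 × 0.98 + 9592 × 0.512 = 9360 + 4911 = 14271
Net migration: Group 4 − 475 → 1226; Group 7 + 120 → 14391
End of period: [697, 578, 2091, 1226, 5639, 3422, 14391]
Scenario A total after 3 periods: 28044
Scenario B projection —
Period 1:
Births: 6950 × 0.351 = 2439
Group 2: 1900 × 0.973 = 1849
Group 3: 6950 × 0.963 = 6693
Group 4: 4550 × 0.955 = 4345
Group 5: 10800 × 0.953 = 10292
Group 6: 2850 × 0.928 = 2645
Group 7: 10950 × 0.98 + 5050 × 0.512 = 10731 + 2586 = 13317
Net migration: Group 4 − 475 → 3870; Group 7 + 120 → 13437
End of period: [2439, 1849, 6693, 3870, 10292, 2645, 13437]
Period 2:
Births: 1849 × 0.351 = 649
Group 2: 2439 × 0.973 = 2373
Group 3: 1849 × 0.963 = 1781
Group 4: 6693 × 0.955 = 6392
Group 5: 3870 × 0.953 = 3688
Group 6: 10292 × 0.928 = 9551
Group 7: 2645 × 0.98 + 13437 × 0.512 = 2592 + 6880 = 9472
Net migration: Group 4 − 475 → 5917; Group 7 + 120 → 9592
End of period: [649, 2373, 1781, 5917, 3688, 9551, 9592]
Period 3:
Births: 2373 × 0.351 = 833
Group 2: 649 × 0.973 = 631
Group 3: 2373 × 0.963 = 2285
Group 4: 1781 × 0.955 = 1701
Group 5: 5917 × 0.953 = 5639
Group 6: 3688 × 0.928 = 3422
Group 7: 9551 × 0.98 + 9592 × 0.512 = 9360 + 4911 = 14271
Net migration: Group 4 − 475 → 1226; Group 7 + 120 → 14391
End of period: [833, 631, 2285, 1226, 5639, 3422, 14391]
Scenario B total after 3 periods: 28427
Difference B − A = 28427 − 28044 = 383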